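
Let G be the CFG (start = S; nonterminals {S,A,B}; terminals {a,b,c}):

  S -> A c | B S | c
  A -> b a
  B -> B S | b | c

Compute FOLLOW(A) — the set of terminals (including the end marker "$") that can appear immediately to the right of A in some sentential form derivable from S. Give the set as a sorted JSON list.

FIRST sets, iterate to fixpoint:
[1]
  A via A→b a: +{b}
  B via B→b: +{b}
  B via B→c: +{c}
  S via S→A c: +{b}
  S via S→B S: +{c}
  FIRST[S]={b,c}  FIRST[A]={b}  FIRST[B]={b,c}
[2] done
  FIRST[S]={b,c}  FIRST[A]={b}  FIRST[B]={b,c}

Compute FOLLOW by fixpoint:
initialize: $ ∈ FOLLOW(S)
pass 1:
  B→B S: FOLLOW(B) ⊇ FIRST(S) = {b,c}; new: +{b,c}
  B→B S: FOLLOW(S) ⊇ FOLLOW(B) ⊇ {b,c}; new: +{b,c}
  S→A c: FOLLOW(A) ⊇ FIRST(c) = {c}; new: +{c}
  S: {$,b,c}  A: {c}  B: {b,c}
pass 2: (stable)
  S: {$,b,c}  A: {c}  B: {b,c}

FOLLOW(A) = ["c"]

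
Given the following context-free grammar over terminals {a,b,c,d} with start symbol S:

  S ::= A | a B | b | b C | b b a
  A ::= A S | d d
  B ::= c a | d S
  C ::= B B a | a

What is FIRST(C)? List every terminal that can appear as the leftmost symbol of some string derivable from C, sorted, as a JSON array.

FIRST sets, iterate to fixpoint:
pass 1:
  A via A→d d: +{d}
  B via B→c a: +{c}
  B via B→d S: +{d}
  C via C→B B a: +{c,d}
  C via C→a: +{a}
  S via S→A: +{d}
  S via S→a B: +{a}
  S via S→b: +{b}
  FIRST[S]={a,b,d}  FIRST[A]={d}  FIRST[B]={c,d}  FIRST[C]={a,c,d}
pass 2: (stable)
  FIRST[S]={a,b,d}  FIRST[A]={d}  FIRST[B]={c,d}  FIRST[C]={a,c,d}

FIRST(C) = ["a", "c", "d"]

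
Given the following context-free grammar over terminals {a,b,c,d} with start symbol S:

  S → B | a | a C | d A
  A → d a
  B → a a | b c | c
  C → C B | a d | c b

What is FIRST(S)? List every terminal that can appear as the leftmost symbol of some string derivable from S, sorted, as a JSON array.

Compute FIRST by fixpoint:
[1]
  A via A→d a: +{d}
  B via B→a a: +{a}
  B via B→b c: +{b}
  B via B→c: +{c}
  C via C→a d: +{a}
  C via C→c b: +{c}
  S via S→B: +{a,b,c}
  S via S→d A: +{d}
  S: {a,b,c,d}  A: {d}  B: {a,b,c}  C: {a,c}
[2] — fixpoint
  S: {a,b,c,d}  A: {d}  B: {a,b,c}  C: {a,c}

FIRST(S) = ["a", "b", "c", "d"]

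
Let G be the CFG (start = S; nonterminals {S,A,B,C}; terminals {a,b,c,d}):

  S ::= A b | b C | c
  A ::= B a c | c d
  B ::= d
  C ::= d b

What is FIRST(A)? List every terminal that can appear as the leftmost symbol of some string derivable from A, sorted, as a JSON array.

Compute FIRST by fixpoint:
iter 1:
  A via A→c d: +{c}
  B via B→d: +{d}
  C via C→d b: +{d}
  S via S→A b: +{c}
  S via S→b C: +{b}
  FIRST[S]={b,c}  FIRST[A]={c}  FIRST[B]={d}  FIRST[C]={d}
iter 2:
  A via A→B a c: +{d}
  S via S→A b: +{d}
  FIRST[S]={b,c,d}  FIRST[A]={c,d}  FIRST[B]={d}  FIRST[C]={d}
iter 3: (stable)
  FIRST[S]={b,c,d}  FIRST[A]={c,d}  FIRST[B]={d}  FIRST[C]={d}

FIRST(A) = ["c", "d"]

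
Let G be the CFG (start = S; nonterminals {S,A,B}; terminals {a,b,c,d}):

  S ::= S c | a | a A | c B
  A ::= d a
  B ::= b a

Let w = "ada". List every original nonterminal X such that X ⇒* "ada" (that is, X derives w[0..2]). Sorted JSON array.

CNF form of G:
  S -> S T3 | T1 A | T3 B | a
  A -> T0 T1
  B -> T2 T1
  T0 -> d
  T1 -> a
  T2 -> b
  T3 -> c

CYK table (by increasing span) (cells [i..j] with 0 ≤ i ≤ j ≤ 2 only):
  T[0,0] 'a' = {S,T1}  orig:{S}
  T[1,1] 'd' = {T0}  orig:{}
  T[2,2] 'a' = {S,T1}  orig:{S}
  T[0,1] 'ad' = ∅
  T[1,2] 'da' = {A}
  T[0,2] 'ada' = {S}

Original NTs in T[0,2] deriving "ada": ["S"]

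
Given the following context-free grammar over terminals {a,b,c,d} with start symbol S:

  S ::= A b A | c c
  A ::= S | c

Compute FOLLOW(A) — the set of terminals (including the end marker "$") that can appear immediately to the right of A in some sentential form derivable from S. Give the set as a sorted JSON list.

Compute FIRST by fixpoint:
pass 1:
  A via A→c: +{c}
  S via S→A b A: +{c}
  FIRST(S)={c}  FIRST(A)={c}
pass 2: done
  FIRST(S)={c}  FIRST(A)={c}

FOLLOW iteration:
initialize: $ ∈ FOLLOW(S)
iter 1:
  S→A b A: FOLLOW(A) ⊇ FIRST(b) = {b}; new: +{b}
  S→A b A: FOLLOW(A) ⊇ FOLLOW(S) ⊇ {$}; new: +{$}
  S: {$}  A: {$,b}
iter 2:
  A→S: FOLLOW(S) ⊇ FOLLOW(A) ⊇ {$,b}; new: +{b}
  S: {$,b}  A: {$,b}
iter 3: — fixpoint
  S: {$,b}  A: {$,b}

FOLLOW(A) = ["$", "b"]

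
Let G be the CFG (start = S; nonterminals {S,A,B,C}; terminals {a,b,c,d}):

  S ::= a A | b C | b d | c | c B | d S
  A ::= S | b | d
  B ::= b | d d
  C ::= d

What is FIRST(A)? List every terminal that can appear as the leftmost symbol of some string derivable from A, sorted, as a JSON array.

FIRST sets, iterate to fixpoint:
[1]
  A via A→b: +{b}
  A via A→d: +{d}
  B via B→b: +{b}
  B via B→d d: +{d}
  C via C→d: +{d}
  S via S→a A: +{a}
  S via S→b C: +{b}
  S via S→c: +{c}
  S via S→d S: +{d}
  S: {a,b,c,d}  A: {b,d}  B: {b,d}  C: {d}
[2]
  A via A→S: +{a,c}
  S: {a,b,c,d}  A: {a,b,c,d}  B: {b,d}  C: {d}
[3] done
  S: {a,b,c,d}  A: {a,b,c,d}  B: {b,d}  C: {d}

FIRST(A) = ["a", "b", "c", "d"]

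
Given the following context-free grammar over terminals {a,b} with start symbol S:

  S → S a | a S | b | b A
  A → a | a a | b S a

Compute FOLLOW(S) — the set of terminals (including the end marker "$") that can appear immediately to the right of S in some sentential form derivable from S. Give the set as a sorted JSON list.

FIRST sets, iterate to fixpoint:
[1]
  A via A→a: +{a}
  A via A→b S a: +{b}
  S via S→a S: +{a}
  S via S→b: +{b}
  FIRST[S]={a,b}  FIRST[A]={a,b}
[2] (stable)
  FIRST[S]={a,b}  FIRST[A]={a,b}

FOLLOW sets:
initialize: $ ∈ FOLLOW(S)
iter 1:
  A→b S a: FOLLOW(S) ⊇ FIRST(a) = {a}; new: +{a}
  S→b A: FOLLOW(A) ⊇ FOLLOW(S) ⊇ {$,a}; new: +{$,a}
  S: {$,a}  A: {$,a}
iter 2: — fixpoint
  S: {$,a}  A: {$,a}

FOLLOW(S) = ["$", "a"]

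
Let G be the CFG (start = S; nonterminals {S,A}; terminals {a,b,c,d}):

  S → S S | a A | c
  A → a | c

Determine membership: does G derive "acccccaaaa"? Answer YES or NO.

Convert to CNF:
  S -> S S | T0 A | c
  A -> a | c
  T0 -> a

CYK fill:
  cell(0,0) a: {A,T0}  orig:{A}
  cell(1,1) c: {A,S}
  cell(2,2) c: {A,S}
  cell(3,3) c: {A,S}
  cell(4,4) c: {A,S}
  cell(5,5) c: {A,S}
  cell(6,6) a: {A,T0}  orig:{A}
  cell(7,7) a: {A,T0}  orig:{A}
  cell(8,8) a: {A,T0}  orig:{A}
  cell(9,9) a: {A,T0}  orig:{A}
  cell(0,1) ac: {S}
  cell(1,2) cc: {S}
  cell(2,3) cc: {S}
  cell(3,4) cc: {S}
  cell(4,5) cc: {S}
  cell(5,6) ca: ∅
  cell(6,7) aa: {S}
  cell(7,8) aa: {S}
  cell(8,9) aa: {S}
  cell(0,2) acc: {S}
  cell(1,3) ccc: {S}
  cell(2,4) ccc: {S}
  cell(3,5) ccc: {S}
  cell(4,6) cca: ∅
  cell(5,7) caa: {S}
  cell(6,8) aaa: ∅
  cell(7,9) aaa: ∅
  cell(0,3) accc: {S}
  cell(1,4) cccc: {S}
  cell(2,5) cccc: {S}
  cell(3,6) ccca: ∅
  cell(4,7) ccaa: {S}
  cell(5,8) caaa: ∅
  cell(6,9) aaaa: {S}
  cell(0,4) acccc: {S}
  cell(1,5) ccccc: {S}
  cell(2,6) cccca: ∅
  cell(3,7) cccaa: {S}
  cell(4,8) ccaaa: ∅
  cell(5,9) caaaa: {S}
  cell(0,5) accccc: {S}
  cell(1,6) ccccca: ∅
  cell(2,7) ccccaa: {S}
  cell(3,8) cccaaa: ∅
  cell(4,9) ccaaaa: {S}
  cell(0,6) accccca: ∅
  cell(1,7) cccccaa: {S}
  cell(2,8) ccccaaa: ∅
  cell(3,9) cccaaaa: {S}
  cell(0,7) acccccaa: {S}
  cell(1,8) cccccaaa: ∅
  cell(2,9) ccccaaaa: {S}
  cell(0,8) acccccaaa: ∅
  cell(1,9) cccccaaaa: {S}
  cell(0,9) acccccaaaa: {S}

S ∈ T[0,9] ⇒ YES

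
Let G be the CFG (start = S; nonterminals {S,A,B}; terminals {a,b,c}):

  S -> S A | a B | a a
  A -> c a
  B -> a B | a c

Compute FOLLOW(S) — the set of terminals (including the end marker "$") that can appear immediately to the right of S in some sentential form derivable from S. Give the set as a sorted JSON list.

FIRST sets, iterate to fixpoint:
[1]
  A via A→c a: +{c}
  B via B→a B: +{a}
  S via S→a B: +{a}
  S: {a}  A: {c}  B: {a}
[2] — fixpoint
  S: {a}  A: {c}  B: {a}

FOLLOW iteration:
FOLLOW(S) := {$}
iter 1:
  S→S A: FOLLOW(S) ⊇ FIRST(A) = {c}; new: +{c}
  S→S A: FOLLOW(A) ⊇ FOLLOW(S) ⊇ {$,c}; new: +{$,c}
  S→a B: FOLLOW(B) ⊇ FOLLOW(S) ⊇ {$,c}; new: +{$,c}
  S: {$,c}  A: {$,c}  B: {$,c}
iter 2: done
  S: {$,c}  A: {$,c}  B: {$,c}

FOLLOW(S) = ["$", "c"]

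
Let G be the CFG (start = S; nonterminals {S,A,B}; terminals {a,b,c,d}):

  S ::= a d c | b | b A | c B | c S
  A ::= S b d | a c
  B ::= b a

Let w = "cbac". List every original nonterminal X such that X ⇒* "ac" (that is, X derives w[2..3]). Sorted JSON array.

CNF form of G:
  S -> T0 A | T2 X5 | T3 B | T3 S | b
  A -> S X4 | T2 T3
  B -> T0 T2
  T0 -> b
  T1 -> d
  T2 -> a
  T3 -> c
  X4 -> T0 T1
  X5 -> T1 T3

CYK table (by increasing span) — only the sub-triangle for w[2..3]:
  T[2,2] 'a' = {T2}  orig:{}
  T[3,3] 'c' = {T3}  orig:{}
  T[2,3] 'ac' = {A}

Original NTs in T[2,3] deriving "ac": ["A"]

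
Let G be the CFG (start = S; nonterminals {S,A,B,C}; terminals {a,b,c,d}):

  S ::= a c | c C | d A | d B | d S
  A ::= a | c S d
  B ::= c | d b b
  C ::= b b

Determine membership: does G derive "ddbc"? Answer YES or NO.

CNF form of G:
  S -> T0 C | T1 A | T1 B | T1 S | T3 T0
  A -> T0 X4 | a
  B -> T1 X5 | c
  C -> T2 T2
  T0 -> c
  T1 -> d
  T2 -> b
  T3 -> a
  X4 -> S T1
  X5 -> T2 T2

CYK fill:
  T[0,0] 'd' = {T1}  orig:{}
  T[1,1] 'd' = {T1}  orig:{}
  T[2,2] 'b' = {T2}  orig:{}
  T[3,3] 'c' = {B,T0}  orig:{B}
  T[0,1] 'dd' = ∅
  T[1,2] 'db' = ∅
  T[2,3] 'bc' = ∅
  T[0,2] 'ddb' = ∅
  T[1,3] 'dbc' = ∅
  T[0,3] 'ddbc' = ∅

S ∉ T[0,3] ⇒ NO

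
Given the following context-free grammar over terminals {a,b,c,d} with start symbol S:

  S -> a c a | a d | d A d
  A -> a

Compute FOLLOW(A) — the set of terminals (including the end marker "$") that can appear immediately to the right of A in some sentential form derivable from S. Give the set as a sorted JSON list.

Compute FIRST by fixpoint:
iter 1:
  A via A→a: +{a}
  S via S→a c a: +{a}
  S via S→d A d: +{d}
  FIRST(S)={a,d}  FIRST(A)={a}
iter 2: done
  FIRST(S)={a,d}  FIRST(A)={a}

FOLLOW iteration:
seed FOLLOW(S) with $
[1]
  S→d A d: FOLLOW(A) ⊇ FIRST(d) = {d}; new: +{d}
  S: {$}  A: {d}
[2] — fixpoint
  S: {$}  A: {d}

FOLLOW(A) = ["d"]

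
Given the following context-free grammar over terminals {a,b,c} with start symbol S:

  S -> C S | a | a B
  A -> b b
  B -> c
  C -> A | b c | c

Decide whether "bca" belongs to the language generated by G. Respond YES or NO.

Convert to CNF:
  S -> C S | T2 B | a
  A -> T0 T0
  B -> c
  C -> T0 T0 | T0 T1 | c
  T0 -> b
  T1 -> c
  T2 -> a

Fill CYK table bottom-up:
  T[0,0] 'b' = {T0}  orig:{}
  T[1,1] 'c' = {B,C,T1}  orig:{B,C}
  T[2,2] 'a' = {S,T2}  orig:{S}
  T[0,1] 'bc' = {C}
  T[1,2] 'ca' = {S}
  T[0,2] 'bca' = {S}

S ∈ T[0,2] ⇒ YES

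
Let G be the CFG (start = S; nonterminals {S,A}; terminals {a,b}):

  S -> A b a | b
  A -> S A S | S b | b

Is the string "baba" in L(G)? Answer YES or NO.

Convert to CNF:
  S -> A X3 | b
  A -> S T0 | S X2 | b
  T0 -> b
  T1 -> a
  X2 -> A S
  X3 -> T0 T1

CYK fill:
  T[0,0] 'b' = {A,S,T0}  orig:{A,S}
  T[1,1] 'a' = {T1}  orig:{}
  T[2,2] 'b' = {A,S,T0}  orig:{A,S}
  T[3,3] 'a' = {T1}  orig:{}
  T[0,1] 'ba' = {X3}  orig:{}
  T[1,2] 'ab' = ∅
  T[2,3] 'ba' = {X3}  orig:{}
  T[0,2] 'bab' = ∅
  T[1,3] 'aba' = ∅
  T[0,3] 'baba' = ∅

S ∉ T[0,3] ⇒ NO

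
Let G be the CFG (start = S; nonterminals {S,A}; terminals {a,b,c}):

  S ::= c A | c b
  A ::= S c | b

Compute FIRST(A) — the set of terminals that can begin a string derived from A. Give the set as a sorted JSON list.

Compute FIRST by fixpoint:
pass 1:
  A via A→b: +{b}
  S via S→c A: +{c}
  S: {c}  A: {b}
pass 2:
  A via A→S c: +{c}
  S: {c}  A: {b,c}
pass 3: (no change)
  S: {c}  A: {b,c}

FIRST(A) = ["b", "c"]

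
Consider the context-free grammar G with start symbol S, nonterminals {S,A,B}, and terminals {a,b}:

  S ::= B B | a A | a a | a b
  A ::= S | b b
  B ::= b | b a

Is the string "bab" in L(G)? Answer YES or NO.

CNF form of G:
  S -> B B | T0 A | T0 T0 | T0 T1
  A -> B B | T0 A | T0 T0 | T0 T1 | T1 T1
  B -> T1 T0 | b
  T0 -> a
  T1 -> b

CYK table (by increasing span):
  T[0,0] 'b' = {B,T1}  orig:{B}
  T[1,1] 'a' = {T0}  orig:{}
  T[2,2] 'b' = {B,T1}  orig:{B}
  T[0,1] 'ba' = {B}
  T[1,2] 'ab' = {A,S}
  T[0,2] 'bab' = {A,S}

S ∈ T[0,2] ⇒ YES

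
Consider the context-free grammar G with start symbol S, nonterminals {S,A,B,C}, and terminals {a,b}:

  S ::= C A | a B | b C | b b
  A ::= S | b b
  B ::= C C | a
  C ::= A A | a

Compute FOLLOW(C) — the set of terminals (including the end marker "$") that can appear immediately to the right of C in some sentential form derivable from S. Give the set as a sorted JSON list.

FIRST sets, iterate to fixpoint:
[1]
  A via A→b b: +{b}
  B via B→a: +{a}
  C via C→A A: +{b}
  C via C→a: +{a}
  S via S→C A: +{a,b}
  FIRST[S]={a,b}  FIRST[A]={b}  FIRST[B]={a}  FIRST[C]={a,b}
[2]
  A via A→S: +{a}
  B via B→C C: +{b}
  FIRST[S]={a,b}  FIRST[A]={a,b}  FIRST[B]={a,b}  FIRST[C]={a,b}
[3] (no change)
  FIRST[S]={a,b}  FIRST[A]={a,b}  FIRST[B]={a,b}  FIRST[C]={a,b}

Compute FOLLOW by fixpoint:
seed FOLLOW(S) with $
round 1:
  B→C C: FOLLOW(C) ⊇ FIRST(C) = {a,b}; new: +{a,b}
  C→A A: FOLLOW(A) ⊇ FIRST(A) = {a,b}; new: +{a,b}
  S→C A: FOLLOW(A) ⊇ FOLLOW(S) ⊇ {$}; new: +{$}
  S→a B: FOLLOW(B) ⊇ FOLLOW(S) ⊇ {$}; new: +{$}
  S→b C: FOLLOW(C) ⊇ FOLLOW(S) ⊇ {$}; new: +{$}
  FOLLOW(S)={$}  FOLLOW(A)={$,a,b}  FOLLOW(B)={$}  FOLLOW(C)={$,a,b}
round 2:
  A→S: FOLLOW(S) ⊇ FOLLOW(A) ⊇ {$,a,b}; new: +{a,b}
  S→a B: FOLLOW(B) ⊇ FOLLOW(S) ⊇ {$,a,b}; new: +{a,b}
  FOLLOW(S)={$,a,b}  FOLLOW(A)={$,a,b}  FOLLOW(B)={$,a,b}  FOLLOW(C)={$,a,b}
round 3: done
  FOLLOW(S)={$,a,b}  FOLLOW(A)={$,a,b}  FOLLOW(B)={$,a,b}  FOLLOW(C)={$,a,b}

FOLLOW(C) = ["$", "a", "b"]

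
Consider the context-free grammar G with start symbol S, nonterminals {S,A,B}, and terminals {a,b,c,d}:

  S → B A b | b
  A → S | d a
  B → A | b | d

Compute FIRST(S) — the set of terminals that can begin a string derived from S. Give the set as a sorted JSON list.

Compute FIRST by fixpoint:
round 1:
  A via A→d a: +{d}
  B via B→A: +{d}
  B via B→b: +{b}
  S via S→B A b: +{b,d}
  FIRST(S)={b,d}  FIRST(A)={d}  FIRST(B)={b,d}
round 2:
  A via A→S: +{b}
  FIRST(S)={b,d}  FIRST(A)={b,d}  FIRST(B)={b,d}
round 3: (stable)
  FIRST(S)={b,d}  FIRST(A)={b,d}  FIRST(B)={b,d}

FIRST(S) = ["b", "d"]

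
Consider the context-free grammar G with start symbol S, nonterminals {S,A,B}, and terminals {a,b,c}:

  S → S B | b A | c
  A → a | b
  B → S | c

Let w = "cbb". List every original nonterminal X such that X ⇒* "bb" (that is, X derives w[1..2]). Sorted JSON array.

Convert to CNF:
  S -> S B | T0 A | c
  A -> a | b
  B -> S B | T0 A | c
  T0 -> b

Fill CYK table bottom-up — only the sub-triangle for w[1..2]:
  cell(1,1) b: {A,T0}  orig:{A}
  cell(2,2) b: {A,T0}  orig:{A}
  cell(1,2) bb: {B,S}

Original NTs in T[1,2] deriving "bb": ["B", "S"]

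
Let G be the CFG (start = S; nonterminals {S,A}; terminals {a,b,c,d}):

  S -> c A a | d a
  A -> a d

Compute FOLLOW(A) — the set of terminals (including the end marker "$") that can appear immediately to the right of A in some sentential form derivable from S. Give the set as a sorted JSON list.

Compute FIRST by fixpoint:
iter 1:
  A via A→a d: +{a}
  S via S→c A a: +{c}
  S via S→d a: +{d}
  S: {c,d}  A: {a}
iter 2: (no change)
  S: {c,d}  A: {a}

FOLLOW iteration:
FOLLOW(S) := {$}
pass 1:
  S→c A a: FOLLOW(A) ⊇ FIRST(a) = {a}; new: +{a}
  S: {$}  A: {a}
pass 2: — fixpoint
  S: {$}  A: {a}

FOLLOW(A) = ["a"]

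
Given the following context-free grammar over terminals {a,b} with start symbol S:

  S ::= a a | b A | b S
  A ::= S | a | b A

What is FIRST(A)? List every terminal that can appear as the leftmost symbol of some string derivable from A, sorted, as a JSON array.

Compute FIRST by fixpoint:
pass 1:
  A via A→a: +{a}
  A via A→b A: +{b}
  S via S→a a: +{a}
  S via S→b A: +{b}
  FIRST[S]={a,b}  FIRST[A]={a,b}
pass 2: — fixpoint
  FIRST[S]={a,b}  FIRST[A]={a,b}

FIRST(A) = ["a", "b"]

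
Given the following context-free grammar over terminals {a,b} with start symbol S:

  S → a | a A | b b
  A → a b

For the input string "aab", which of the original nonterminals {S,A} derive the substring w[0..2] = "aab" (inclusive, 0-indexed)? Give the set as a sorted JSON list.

CNF form of G:
  S -> T0 A | T1 T1 | a
  A -> T0 T1
  T0 -> a
  T1 -> b

CYK fill, restricted to cells inside w[0..2]:
  [0..0]={S,T0}  "a"  orig:{S}
  [1..1]={S,T0}  "a"  orig:{S}
  [2..2]={T1}  "b"  orig:{}
  [0..1]=∅  "aa"
  [1..2]={A}  "ab"
  [0..2]={S}  "aab"

Original NTs in T[0,2] deriving "aab": ["S"]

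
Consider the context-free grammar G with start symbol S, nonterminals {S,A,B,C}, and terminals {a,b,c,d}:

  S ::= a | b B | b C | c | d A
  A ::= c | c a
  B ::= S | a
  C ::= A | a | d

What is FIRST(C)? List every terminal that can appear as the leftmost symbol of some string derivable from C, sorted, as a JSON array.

FIRST sets, iterate to fixpoint:
pass 1:
  A via A→c: +{c}
  B via B→a: +{a}
  C via C→A: +{c}
  C via C→a: +{a}
  C via C→d: +{d}
  S via S→a: +{a}
  S via S→b B: +{b}
  S via S→c: +{c}
  S via S→d A: +{d}
  S: {a,b,c,d}  A: {c}  B: {a}  C: {a,c,d}
pass 2:
  B via B→S: +{b,c,d}
  S: {a,b,c,d}  A: {c}  B: {a,b,c,d}  C: {a,c,d}
pass 3: — fixpoint
  S: {a,b,c,d}  A: {c}  B: {a,b,c,d}  C: {a,c,d}

FIRST(C) = ["a", "c", "d"]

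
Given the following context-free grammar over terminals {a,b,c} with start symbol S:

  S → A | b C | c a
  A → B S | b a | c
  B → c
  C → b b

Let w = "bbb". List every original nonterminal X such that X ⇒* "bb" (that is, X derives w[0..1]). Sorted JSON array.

CNF form of G:
  S -> B S | T0 C | T0 T1 | T2 T1 | c
  A -> B S | T0 T1 | c
  B -> c
  C -> T0 T0
  T0 -> b
  T1 -> a
  T2 -> c

Fill CYK table bottom-up — only the sub-triangle for w[0..1]:
  T[0,0] 'b' = {T0}  orig:{}
  T[1,1] 'b' = {T0}  orig:{}
  T[0,1] 'bb' = {C}

Original NTs in T[0,1] deriving "bb": ["C"]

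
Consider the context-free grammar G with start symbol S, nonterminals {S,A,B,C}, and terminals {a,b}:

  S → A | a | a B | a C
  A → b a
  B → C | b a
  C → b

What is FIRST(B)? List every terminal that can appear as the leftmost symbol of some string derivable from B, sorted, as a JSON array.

FIRST sets, iterate to fixpoint:
round 1:
  A via A→b a: +{b}
  B via B→b a: +{b}
  C via C→b: +{b}
  S via S→A: +{b}
  S via S→a: +{a}
  FIRST(S)={a,b}  FIRST(A)={b}  FIRST(B)={b}  FIRST(C)={b}
round 2: — fixpoint
  FIRST(S)={a,b}  FIRST(A)={b}  FIRST(B)={b}  FIRST(C)={b}

FIRST(B) = ["b"]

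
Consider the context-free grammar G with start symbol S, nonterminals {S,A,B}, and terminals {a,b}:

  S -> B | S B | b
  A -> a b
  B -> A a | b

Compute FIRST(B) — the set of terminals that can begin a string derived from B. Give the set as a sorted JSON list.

FIRST iteration:
round 1:
  A via A→a b: +{a}
  B via B→A a: +{a}
  B via B→b: +{b}
  S via S→B: +{a,b}
  S: {a,b}  A: {a}  B: {a,b}
round 2: done
  S: {a,b}  A: {a}  B: {a,b}

FIRST(B) = ["a", "b"]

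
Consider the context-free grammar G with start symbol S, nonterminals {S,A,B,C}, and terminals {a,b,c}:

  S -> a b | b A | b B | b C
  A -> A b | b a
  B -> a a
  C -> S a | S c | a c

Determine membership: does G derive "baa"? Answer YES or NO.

CNF form of G:
  S -> T0 A | T0 B | T0 C | T1 T0
  A -> A T0 | T0 T1
  B -> T1 T1
  C -> S T1 | S T2 | T1 T2
  T0 -> b
  T1 -> a
  T2 -> c

CYK fill:
  T[0,0] 'b' = {T0}  orig:{}
  T[1,1] 'a' = {T1}  orig:{}
  T[2,2] 'a' = {T1}  orig:{}
  T[0,1] 'ba' = {A}
  T[1,2] 'aa' = {B}
  T[0,2] 'baa' = {S}

S ∈ T[0,2] ⇒ YES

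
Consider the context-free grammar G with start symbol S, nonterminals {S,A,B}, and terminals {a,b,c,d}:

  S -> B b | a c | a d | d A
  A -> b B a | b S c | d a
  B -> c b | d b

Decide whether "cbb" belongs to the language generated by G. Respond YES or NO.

CNF form of G:
  S -> B T0 | T1 T2 | T1 T3 | T3 A
  A -> T0 X4 | T0 X5 | T3 T1
  B -> T2 T0 | T3 T0
  T0 -> b
  T1 -> a
  T2 -> c
  T3 -> d
  X4 -> B T1
  X5 -> S T2

CYK fill:
  T[0,0] 'c' = {T2}  orig:{}
  T[1,1] 'b' = {T0}  orig:{}
  T[2,2] 'b' = {T0}  orig:{}
  T[0,1] 'cb' = {B}
  T[1,2] 'bb' = ∅
  T[0,2] 'cbb' = {S}

S ∈ T[0,2] ⇒ YES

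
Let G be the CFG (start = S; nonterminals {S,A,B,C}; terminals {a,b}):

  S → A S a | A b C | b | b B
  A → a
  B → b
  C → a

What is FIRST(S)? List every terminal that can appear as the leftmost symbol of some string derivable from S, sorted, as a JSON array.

FIRST iteration:
round 1:
  A via A→a: +{a}
  B via B→b: +{b}
  C via C→a: +{a}
  S via S→A S a: +{a}
  S via S→b: +{b}
  S: {a,b}  A: {a}  B: {b}  C: {a}
round 2: — fixpoint
  S: {a,b}  A: {a}  B: {b}  C: {a}

FIRST(S) = ["a", "b"]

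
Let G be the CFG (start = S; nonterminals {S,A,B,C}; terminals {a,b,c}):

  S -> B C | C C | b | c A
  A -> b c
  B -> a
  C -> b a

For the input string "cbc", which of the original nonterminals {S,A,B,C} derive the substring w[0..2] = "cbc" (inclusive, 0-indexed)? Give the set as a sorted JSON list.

CNF form of G:
  S -> B C | C C | T1 A | b
  A -> T0 T1
  B -> a
  C -> T0 T2
  T0 -> b
  T1 -> c
  T2 -> a

CYK fill (cells [i..j] with 0 ≤ i ≤ j ≤ 2 only):
  [0..0]={T1}  "c"  orig:{}
  [1..1]={S,T0}  "b"  orig:{S}
  [2..2]={T1}  "c"  orig:{}
  [0..1]=∅  "cb"
  [1..2]={A}  "bc"
  [0..2]={S}  "cbc"

Original NTs in T[0,2] deriving "cbc": ["S"]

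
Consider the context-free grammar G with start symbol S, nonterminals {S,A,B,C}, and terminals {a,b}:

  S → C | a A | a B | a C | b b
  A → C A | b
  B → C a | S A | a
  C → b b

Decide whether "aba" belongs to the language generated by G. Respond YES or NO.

CNF form of G:
  S -> T0 A | T0 B | T0 C | T1 T1
  A -> C A | b
  B -> C T0 | S A | a
  C -> T1 T1
  T0 -> a
  T1 -> b

CYK table (by increasing span):
  [0..0]={B,T0}  "a"  orig:{B}
  [1..1]={A,T1}  "b"  orig:{A}
  [2..2]={B,T0}  "a"  orig:{B}
  [0..1]={S}  "ab"
  [1..2]=∅  "ba"
  [0..2]=∅  "aba"

S ∉ T[0,2] ⇒ NO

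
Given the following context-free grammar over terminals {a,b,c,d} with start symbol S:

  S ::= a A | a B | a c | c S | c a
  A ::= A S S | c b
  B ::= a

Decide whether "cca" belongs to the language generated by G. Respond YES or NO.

Convert to CNF:
  S -> T0 S | T0 T2 | T2 A | T2 B | T2 T0
  A -> A X3 | T0 T1
  B -> a
  T0 -> c
  T1 -> b
  T2 -> a
  X3 -> S S

CYK table (by increasing span):
  [0..0]={T0}  "c"  orig:{}
  [1..1]={T0}  "c"  orig:{}
  [2..2]={B,T2}  "a"  orig:{B}
  [0..1]=∅  "cc"
  [1..2]={S}  "ca"
  [0..2]={S}  "cca"

S ∈ T[0,2] ⇒ YES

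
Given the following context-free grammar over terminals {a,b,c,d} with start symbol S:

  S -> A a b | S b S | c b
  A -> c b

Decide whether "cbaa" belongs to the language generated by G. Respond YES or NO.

Convert to CNF:
  S -> A X3 | S X4 | T0 T1
  A -> T0 T1
  T0 -> c
  T1 -> b
  T2 -> a
  X3 -> T2 T1
  X4 -> T1 S

CYK table (by increasing span):
  [0..0]={T0}  "c"  orig:{}
  [1..1]={T1}  "b"  orig:{}
  [2..2]={T2}  "a"  orig:{}
  [3..3]={T2}  "a"  orig:{}
  [0..1]={A,S}  "cb"
  [1..2]=∅  "ba"
  [2..3]=∅  "aa"
  [0..2]=∅  "cba"
  [1..3]=∅  "baa"
  [0..3]=∅  "cbaa"

S ∉ T[0,3] ⇒ NO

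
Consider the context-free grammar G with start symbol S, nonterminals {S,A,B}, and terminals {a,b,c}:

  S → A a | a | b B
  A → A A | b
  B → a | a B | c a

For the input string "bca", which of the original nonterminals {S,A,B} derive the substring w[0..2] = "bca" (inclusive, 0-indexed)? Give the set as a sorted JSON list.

Convert to CNF:
  S -> A T0 | T2 B | a
  A -> A A | b
  B -> T0 B | T1 T0 | a
  T0 -> a
  T1 -> c
  T2 -> b

CYK table (by increasing span) (cells [i..j] with 0 ≤ i ≤ j ≤ 2 only):
  T[0,0] 'b' = {A,T2}  orig:{A}
  T[1,1] 'c' = {T1}  orig:{}
  T[2,2] 'a' = {B,S,T0}  orig:{B,S}
  T[0,1] 'bc' = ∅
  T[1,2] 'ca' = {B}
  T[0,2] 'bca' = {S}

Original NTs in T[0,2] deriving "bca": ["S"]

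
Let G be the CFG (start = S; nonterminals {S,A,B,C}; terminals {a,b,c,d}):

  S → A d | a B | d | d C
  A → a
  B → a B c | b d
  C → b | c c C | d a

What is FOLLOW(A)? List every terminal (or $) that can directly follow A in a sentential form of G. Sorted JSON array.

Compute FIRST by fixpoint:
pass 1:
  A via A→a: +{a}
  B via B→a B c: +{a}
  B via B→b d: +{b}
  C via C→b: +{b}
  C via C→c c C: +{c}
  C via C→d a: +{d}
  S via S→A d: +{a}
  S via S→d: +{d}
  FIRST(S)={a,d}  FIRST(A)={a}  FIRST(B)={a,b}  FIRST(C)={b,c,d}
pass 2: (stable)
  FIRST(S)={a,d}  FIRST(A)={a}  FIRST(B)={a,b}  FIRST(C)={b,c,d}

FOLLOW iteration:
initialize: $ ∈ FOLLOW(S)
iter 1:
  B→a B c: FOLLOW(B) ⊇ FIRST(c) = {c}; new: +{c}
  S→A d: FOLLOW(A) ⊇ FIRST(d) = {d}; new: +{d}
  S→a B: FOLLOW(B) ⊇ FOLLOW(S) ⊇ {$}; new: +{$}
  S→d C: FOLLOW(C) ⊇ FOLLOW(S) ⊇ {$}; new: +{$}
  S: {$}  A: {d}  B: {$,c}  C: {$}
iter 2: — fixpoint
  S: {$}  A: {d}  B: {$,c}  C: {$}

FOLLOW(A) = ["d"]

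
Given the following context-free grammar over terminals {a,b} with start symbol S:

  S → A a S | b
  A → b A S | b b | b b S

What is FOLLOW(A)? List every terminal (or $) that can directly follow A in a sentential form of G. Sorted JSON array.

Compute FIRST by fixpoint:
[1]
  A via A→b A S: +{b}
  S via S→A a S: +{b}
  FIRST[S]={b}  FIRST[A]={b}
[2] done
  FIRST[S]={b}  FIRST[A]={b}

FOLLOW iteration:
initialize: $ ∈ FOLLOW(S)
iter 1:
  A→b A S: FOLLOW(A) ⊇ FIRST(S) = {b}; new: +{b}
  A→b A S: FOLLOW(S) ⊇ FOLLOW(A) ⊇ {b}; new: +{b}
  S→A a S: FOLLOW(A) ⊇ FIRST(a) = {a}; new: +{a}
  S: {$,b}  A: {a,b}
iter 2:
  A→b A S: FOLLOW(S) ⊇ FOLLOW(A) ⊇ {a,b}; new: +{a}
  S: {$,a,b}  A: {a,b}
iter 3: (stable)
  S: {$,a,b}  A: {a,b}

FOLLOW(A) = ["a", "b"]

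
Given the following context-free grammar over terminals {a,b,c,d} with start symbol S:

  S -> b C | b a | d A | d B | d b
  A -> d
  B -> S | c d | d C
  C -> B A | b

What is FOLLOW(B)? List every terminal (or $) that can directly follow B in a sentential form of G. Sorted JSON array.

FIRST sets, iterate to fixpoint:
pass 1:
  A via A→d: +{d}
  B via B→c d: +{c}
  B via B→d C: +{d}
  C via C→B A: +{c,d}
  C via C→b: +{b}
  S via S→b C: +{b}
  S via S→d A: +{d}
  FIRST(S)={b,d}  FIRST(A)={d}  FIRST(B)={c,d}  FIRST(C)={b,c,d}
pass 2:
  B via B→S: +{b}
  FIRST(S)={b,d}  FIRST(A)={d}  FIRST(B)={b,c,d}  FIRST(C)={b,c,d}
pass 3: — fixpoint
  FIRST(S)={b,d}  FIRST(A)={d}  FIRST(B)={b,c,d}  FIRST(C)={b,c,d}

FOLLOW sets:
seed FOLLOW(S) with $
iter 1:
  C→B A: FOLLOW(B) ⊇ FIRST(A) = {d}; new: +{d}
  S→b C: FOLLOW(C) ⊇ FOLLOW(S) ⊇ {$}; new: +{$}
  S→d A: FOLLOW(A) ⊇ FOLLOW(S) ⊇ {$}; new: +{$}
  S→d B: FOLLOW(B) ⊇ FOLLOW(S) ⊇ {$}; new: +{$}
  FOLLOW(S)={$}  FOLLOW(A)={$}  FOLLOW(B)={$,d}  FOLLOW(C)={$}
iter 2:
  B→S: FOLLOW(S) ⊇ FOLLOW(B) ⊇ {$,d}; new: +{d}
  B→d C: FOLLOW(C) ⊇ FOLLOW(B) ⊇ {$,d}; new: +{d}
  C→B A: FOLLOW(A) ⊇ FOLLOW(C) ⊇ {$,d}; new: +{d}
  FOLLOW(S)={$,d}  FOLLOW(A)={$,d}  FOLLOW(B)={$,d}  FOLLOW(C)={$,d}
iter 3: done
  FOLLOW(S)={$,d}  FOLLOW(A)={$,d}  FOLLOW(B)={$,d}  FOLLOW(C)={$,d}

FOLLOW(B) = ["$", "d"]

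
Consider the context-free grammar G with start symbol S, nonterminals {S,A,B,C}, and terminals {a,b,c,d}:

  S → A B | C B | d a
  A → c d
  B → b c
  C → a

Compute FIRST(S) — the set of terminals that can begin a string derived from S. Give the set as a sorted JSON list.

Compute FIRST by fixpoint:
round 1:
  A via A→c d: +{c}
  B via B→b c: +{b}
  C via C→a: +{a}
  S via S→A B: +{c}
  S via S→C B: +{a}
  S via S→d a: +{d}
  S: {a,c,d}  A: {c}  B: {b}  C: {a}
round 2: (no change)
  S: {a,c,d}  A: {c}  B: {b}  C: {a}

FIRST(S) = ["a", "c", "d"]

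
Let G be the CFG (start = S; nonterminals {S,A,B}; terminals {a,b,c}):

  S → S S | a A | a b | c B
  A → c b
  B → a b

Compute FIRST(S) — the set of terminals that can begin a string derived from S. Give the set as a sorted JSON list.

FIRST sets, iterate to fixpoint:
[1]
  A via A→c b: +{c}
  B via B→a b: +{a}
  S via S→a A: +{a}
  S via S→c B: +{c}
  FIRST(S)={a,c}  FIRST(A)={c}  FIRST(B)={a}
[2] — fixpoint
  FIRST(S)={a,c}  FIRST(A)={c}  FIRST(B)={a}

FIRST(S) = ["a", "c"]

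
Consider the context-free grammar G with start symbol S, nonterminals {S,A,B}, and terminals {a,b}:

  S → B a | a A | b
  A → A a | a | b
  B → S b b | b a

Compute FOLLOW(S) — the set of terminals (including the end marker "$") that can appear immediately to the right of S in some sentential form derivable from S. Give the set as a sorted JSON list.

Compute FIRST by fixpoint:
[1]
  A via A→a: +{a}
  A via A→b: +{b}
  B via B→b a: +{b}
  S via S→B a: +{b}
  S via S→a A: +{a}
  S: {a,b}  A: {a,b}  B: {b}
[2]
  B via B→S b b: +{a}
  S: {a,b}  A: {a,b}  B: {a,b}
[3] done
  S: {a,b}  A: {a,b}  B: {a,b}

FOLLOW sets:
initialize: $ ∈ FOLLOW(S)
[1]
  A→A a: FOLLOW(A) ⊇ FIRST(a) = {a}; new: +{a}
  B→S b b: FOLLOW(S) ⊇ FIRST(b) = {b}; new: +{b}
  S→B a: FOLLOW(B) ⊇ FIRST(a) = {a}; new: +{a}
  S→a A: FOLLOW(A) ⊇ FOLLOW(S) ⊇ {$,b}; new: +{$,b}
  S: {$,b}  A: {$,a,b}  B: {a}
[2] (stable)
  S: {$,b}  A: {$,a,b}  B: {a}

FOLLOW(S) = ["$", "b"]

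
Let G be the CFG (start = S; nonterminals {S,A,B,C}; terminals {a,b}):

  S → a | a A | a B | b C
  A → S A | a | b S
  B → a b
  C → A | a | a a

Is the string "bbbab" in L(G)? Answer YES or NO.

CNF form of G:
  S -> T0 C | T1 A | T1 B | a
  A -> S A | T0 S | a
  B -> T1 T0
  C -> S A | T0 S | T1 T1 | a
  T0 -> b
  T1 -> a

CYK table (by increasing span):
  cell(0,0) b: {T0}  orig:{}
  cell(1,1) b: {T0}  orig:{}
  cell(2,2) b: {T0}  orig:{}
  cell(3,3) a: {A,C,S,T1}  orig:{A,C,S}
  cell(4,4) b: {T0}  orig:{}
  cell(0,1) bb: ∅
  cell(1,2) bb: ∅
  cell(2,3) ba: {A,C,S}
  cell(3,4) ab: {B}
  cell(0,2) bbb: ∅
  cell(1,3) bba: {A,C,S}
  cell(2,4) bab: ∅
  cell(0,3) bbba: {A,C,S}
  cell(1,4) bbab: ∅
  cell(0,4) bbbab: ∅

S ∉ T[0,4] ⇒ NO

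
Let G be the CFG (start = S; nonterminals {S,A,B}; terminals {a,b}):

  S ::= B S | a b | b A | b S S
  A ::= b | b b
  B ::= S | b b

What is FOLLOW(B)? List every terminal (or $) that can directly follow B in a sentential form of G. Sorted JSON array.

Compute FIRST by fixpoint:
[1]
  A via A→b: +{b}
  B via B→b b: +{b}
  S via S→B S: +{b}
  S via S→a b: +{a}
  FIRST[S]={a,b}  FIRST[A]={b}  FIRST[B]={b}
[2]
  B via B→S: +{a}
  FIRST[S]={a,b}  FIRST[A]={b}  FIRST[B]={a,b}
[3] (stable)
  FIRST[S]={a,b}  FIRST[A]={b}  FIRST[B]={a,b}

FOLLOW iteration:
seed FOLLOW(S) with $
iter 1:
  S→B S: FOLLOW(B) ⊇ FIRST(S) = {a,b}; new: +{a,b}
  S→b A: FOLLOW(A) ⊇ FOLLOW(S) ⊇ {$}; new: +{$}
  S→b S S: FOLLOW(S) ⊇ FIRST(S) = {a,b}; new: +{a,b}
  FOLLOW(S)={$,a,b}  FOLLOW(A)={$}  FOLLOW(B)={a,b}
iter 2:
  S→b A: FOLLOW(A) ⊇ FOLLOW(S) ⊇ {$,a,b}; new: +{a,b}
  FOLLOW(S)={$,a,b}  FOLLOW(A)={$,a,b}  FOLLOW(B)={a,b}
iter 3: done
  FOLLOW(S)={$,a,b}  FOLLOW(A)={$,a,b}  FOLLOW(B)={a,b}

FOLLOW(B) = ["a", "b"]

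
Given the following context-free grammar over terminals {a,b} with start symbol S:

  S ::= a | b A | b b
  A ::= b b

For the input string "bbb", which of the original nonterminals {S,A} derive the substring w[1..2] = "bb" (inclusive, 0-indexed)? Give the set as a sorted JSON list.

Convert to CNF:
  S -> T0 A | T0 T0 | a
  A -> T0 T0
  T0 -> b

CYK table (by increasing span), restricted to cells inside w[1..2]:
  T[1,1] 'b' = {T0}  orig:{}
  T[2,2] 'b' = {T0}  orig:{}
  T[1,2] 'bb' = {A,S}

Original NTs in T[1,2] deriving "bb": ["A", "S"]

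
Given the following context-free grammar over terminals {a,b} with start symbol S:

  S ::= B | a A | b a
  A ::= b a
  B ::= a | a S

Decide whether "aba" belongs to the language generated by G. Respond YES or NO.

CNF form of G:
  S -> T0 T1 | T1 A | T1 S | a
  A -> T0 T1
  B -> T1 S | a
  T0 -> b
  T1 -> a

CYK table (by increasing span):
  [0..0]={B,S,T1}  "a"  orig:{B,S}
  [1..1]={T0}  "b"  orig:{}
  [2..2]={B,S,T1}  "a"  orig:{B,S}
  [0..1]=∅  "ab"
  [1..2]={A,S}  "ba"
  [0..2]={B,S}  "aba"

S ∈ T[0,2] ⇒ YES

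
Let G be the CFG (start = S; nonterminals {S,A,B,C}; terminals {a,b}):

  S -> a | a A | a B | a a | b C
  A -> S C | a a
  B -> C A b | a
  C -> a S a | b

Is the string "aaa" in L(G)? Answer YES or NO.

CNF form of G:
  S -> T0 A | T0 B | T0 T0 | T1 C | a
  A -> S C | T0 T0
  B -> C X2 | a
  C -> T0 X3 | b
  T0 -> a
  T1 -> b
  X2 -> A T1
  X3 -> S T0

Fill CYK table bottom-up:
  T[0,0] 'a' = {B,S,T0}  orig:{B,S}
  T[1,1] 'a' = {B,S,T0}  orig:{B,S}
  T[2,2] 'a' = {B,S,T0}  orig:{B,S}
  T[0,1] 'aa' = {A,S,X3}  orig:{A,S}
  T[1,2] 'aa' = {A,S,X3}  orig:{A,S}
  T[0,2] 'aaa' = {C,S,X3}  orig:{C,S}

S ∈ T[0,2] ⇒ YES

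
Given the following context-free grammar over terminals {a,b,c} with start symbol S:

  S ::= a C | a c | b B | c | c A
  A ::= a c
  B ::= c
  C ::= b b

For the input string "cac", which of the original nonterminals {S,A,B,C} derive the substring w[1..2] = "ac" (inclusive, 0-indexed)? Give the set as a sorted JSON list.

CNF form of G:
  S -> T0 C | T0 T1 | T1 A | T2 B | c
  A -> T0 T1
  B -> c
  C -> T2 T2
  T0 -> a
  T1 -> c
  T2 -> b

CYK fill (cells [i..j] with 1 ≤ i ≤ j ≤ 2 only):
  [1..1]={T0}  "a"  orig:{}
  [2..2]={B,S,T1}  "c"  orig:{B,S}
  [1..2]={A,S}  "ac"

Original NTs in T[1,2] deriving "ac": ["A", "S"]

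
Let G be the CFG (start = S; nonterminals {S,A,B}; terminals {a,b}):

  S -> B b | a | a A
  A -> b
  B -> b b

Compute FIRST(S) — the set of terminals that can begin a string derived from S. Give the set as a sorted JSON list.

Compute FIRST by fixpoint:
pass 1:
  A via A→b: +{b}
  B via B→b b: +{b}
  S via S→B b: +{b}
  S via S→a: +{a}
  S: {a,b}  A: {b}  B: {b}
pass 2: — fixpoint
  S: {a,b}  A: {b}  B: {b}

FIRST(S) = ["a", "b"]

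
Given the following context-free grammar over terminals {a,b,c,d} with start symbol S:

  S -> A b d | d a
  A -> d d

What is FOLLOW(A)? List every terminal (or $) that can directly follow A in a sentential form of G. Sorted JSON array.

FIRST iteration:
[1]
  A via A→d d: +{d}
  S via S→A b d: +{d}
  S: {d}  A: {d}
[2] — fixpoint
  S: {d}  A: {d}

FOLLOW iteration:
FOLLOW(S) := {$}
[1]
  S→A b d: FOLLOW(A) ⊇ FIRST(b) = {b}; new: +{b}
  FOLLOW(S)={$}  FOLLOW(A)={b}
[2] done
  FOLLOW(S)={$}  FOLLOW(A)={b}

FOLLOW(A) = ["b"]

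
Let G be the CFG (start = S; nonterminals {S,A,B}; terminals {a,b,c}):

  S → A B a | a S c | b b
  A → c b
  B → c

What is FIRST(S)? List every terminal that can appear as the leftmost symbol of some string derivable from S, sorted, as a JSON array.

FIRST sets, iterate to fixpoint:
pass 1:
  A via A→c b: +{c}
  B via B→c: +{c}
  S via S→A B a: +{c}
  S via S→a S c: +{a}
  S via S→b b: +{b}
  FIRST[S]={a,b,c}  FIRST[A]={c}  FIRST[B]={c}
pass 2: — fixpoint
  FIRST[S]={a,b,c}  FIRST[A]={c}  FIRST[B]={c}

FIRST(S) = ["a", "b", "c"]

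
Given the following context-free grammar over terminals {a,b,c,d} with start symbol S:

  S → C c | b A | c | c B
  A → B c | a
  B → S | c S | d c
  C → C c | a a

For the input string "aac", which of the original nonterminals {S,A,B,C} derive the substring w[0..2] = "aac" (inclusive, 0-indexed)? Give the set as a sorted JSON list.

Convert to CNF:
  S -> C T0 | T0 B | T1 A | c
  A -> B T0 | a
  B -> C T0 | T0 B | T0 S | T1 A | T2 T0 | c
  C -> C T0 | T3 T3
  T0 -> c
  T1 -> b
  T2 -> d
  T3 -> a

Fill CYK table bottom-up — only the sub-triangle for w[0..2]:
  [0..0]={A,T3}  "a"  orig:{A}
  [1..1]={A,T3}  "a"  orig:{A}
  [2..2]={B,S,T0}  "c"  orig:{B,S}
  [0..1]={C}  "aa"
  [1..2]=∅  "ac"
  [0..2]={B,C,S}  "aac"

Original NTs in T[0,2] deriving "aac": ["B", "C", "S"]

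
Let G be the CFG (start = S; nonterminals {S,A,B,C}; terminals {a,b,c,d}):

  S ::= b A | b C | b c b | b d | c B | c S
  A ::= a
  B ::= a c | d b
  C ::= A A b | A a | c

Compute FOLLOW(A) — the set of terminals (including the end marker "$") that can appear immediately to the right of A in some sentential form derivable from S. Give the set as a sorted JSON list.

FIRST sets, iterate to fixpoint:
pass 1:
  A via A→a: +{a}
  B via B→a c: +{a}
  B via B→d b: +{d}
  C via C→A A b: +{a}
  C via C→c: +{c}
  S via S→b A: +{b}
  S via S→c B: +{c}
  S: {b,c}  A: {a}  B: {a,d}  C: {a,c}
pass 2: (no change)
  S: {b,c}  A: {a}  B: {a,d}  C: {a,c}

Compute FOLLOW by fixpoint:
seed FOLLOW(S) with $
iter 1:
  C→A A b: FOLLOW(A) ⊇ FIRST(A) = {a}; new: +{a}
  C→A A b: FOLLOW(A) ⊇ FIRST(b) = {b}; new: +{b}
  S→b A: FOLLOW(A) ⊇ FOLLOW(S) ⊇ {$}; new: +{$}
  S→b C: FOLLOW(C) ⊇ FOLLOW(S) ⊇ {$}; new: +{$}
  S→c B: FOLLOW(B) ⊇ FOLLOW(S) ⊇ {$}; new: +{$}
  FOLLOW(S)={$}  FOLLOW(A)={$,a,b}  FOLLOW(B)={$}  FOLLOW(C)={$}
iter 2: — fixpoint
  FOLLOW(S)={$}  FOLLOW(A)={$,a,b}  FOLLOW(B)={$}  FOLLOW(C)={$}

FOLLOW(A) = ["$", "a", "b"]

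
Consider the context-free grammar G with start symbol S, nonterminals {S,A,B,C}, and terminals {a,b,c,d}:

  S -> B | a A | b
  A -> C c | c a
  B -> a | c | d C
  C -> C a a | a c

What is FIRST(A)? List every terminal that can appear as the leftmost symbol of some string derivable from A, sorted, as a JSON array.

FIRST sets, iterate to fixpoint:
[1]
  A via A→c a: +{c}
  B via B→a: +{a}
  B via B→c: +{c}
  B via B→d C: +{d}
  C via C→a c: +{a}
  S via S→B: +{a,c,d}
  S via S→b: +{b}
  FIRST(S)={a,b,c,d}  FIRST(A)={c}  FIRST(B)={a,c,d}  FIRST(C)={a}
[2]
  A via A→C c: +{a}
  FIRST(S)={a,b,c,d}  FIRST(A)={a,c}  FIRST(B)={a,c,d}  FIRST(C)={a}
[3] (stable)
  FIRST(S)={a,b,c,d}  FIRST(A)={a,c}  FIRST(B)={a,c,d}  FIRST(C)={a}

FIRST(A) = ["a", "c"]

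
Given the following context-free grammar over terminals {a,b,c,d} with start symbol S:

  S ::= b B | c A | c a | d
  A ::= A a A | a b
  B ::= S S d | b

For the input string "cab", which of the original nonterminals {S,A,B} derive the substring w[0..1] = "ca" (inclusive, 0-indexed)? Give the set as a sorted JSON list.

CNF form of G:
  S -> T1 B | T3 A | T3 T0 | d
  A -> A X4 | T0 T1
  B -> S X5 | b
  T0 -> a
  T1 -> b
  T2 -> d
  T3 -> c
  X4 -> T0 A
  X5 -> S T2

Fill CYK table bottom-up — only the sub-triangle for w[0..1]:
  cell(0,0) c: {T3}  orig:{}
  cell(1,1) a: {T0}  orig:{}
  cell(0,1) ca: {S}

Original NTs in T[0,1] deriving "ca": ["S"]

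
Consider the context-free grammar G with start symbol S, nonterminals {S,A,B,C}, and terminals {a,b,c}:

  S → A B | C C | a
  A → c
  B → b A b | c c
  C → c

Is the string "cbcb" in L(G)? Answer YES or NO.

Convert to CNF:
  S -> A B | C C | a
  A -> c
  B -> T0 X2 | T1 T1
  C -> c
  T0 -> b
  T1 -> c
  X2 -> A T0

Fill CYK table bottom-up:
  [0..0]={A,C,T1}  "c"  orig:{A,C}
  [1..1]={T0}  "b"  orig:{}
  [2..2]={A,C,T1}  "c"  orig:{A,C}
  [3..3]={T0}  "b"  orig:{}
  [0..1]={X2}  "cb"  orig:{}
  [1..2]=∅  "bc"
  [2..3]={X2}  "cb"  orig:{}
  [0..2]=∅  "cbc"
  [1..3]={B}  "bcb"
  [0..3]={S}  "cbcb"

S ∈ T[0,3] ⇒ YES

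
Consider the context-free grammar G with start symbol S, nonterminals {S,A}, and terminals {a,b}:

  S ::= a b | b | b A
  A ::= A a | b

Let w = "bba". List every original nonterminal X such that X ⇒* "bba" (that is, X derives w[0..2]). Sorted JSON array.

Convert to CNF:
  S -> T0 T1 | T1 A | b
  A -> A T0 | b
  T0 -> a
  T1 -> b

CYK table (by increasing span), restricted to cells inside w[0..2]:
  [0..0]={A,S,T1}  "b"  orig:{A,S}
  [1..1]={A,S,T1}  "b"  orig:{A,S}
  [2..2]={T0}  "a"  orig:{}
  [0..1]={S}  "bb"
  [1..2]={A}  "ba"
  [0..2]={S}  "bba"

Original NTs in T[0,2] deriving "bba": ["S"]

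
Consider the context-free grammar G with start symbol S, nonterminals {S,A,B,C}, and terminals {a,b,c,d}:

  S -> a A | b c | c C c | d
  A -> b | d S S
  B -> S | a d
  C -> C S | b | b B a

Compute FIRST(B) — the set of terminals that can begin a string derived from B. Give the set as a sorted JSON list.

Compute FIRST by fixpoint:
[1]
  A via A→b: +{b}
  A via A→d S S: +{d}
  B via B→a d: +{a}
  C via C→b: +{b}
  S via S→a A: +{a}
  S via S→b c: +{b}
  S via S→c C c: +{c}
  S via S→d: +{d}
  S: {a,b,c,d}  A: {b,d}  B: {a}  C: {b}
[2]
  B via B→S: +{b,c,d}
  S: {a,b,c,d}  A: {b,d}  B: {a,b,c,d}  C: {b}
[3] — fixpoint
  S: {a,b,c,d}  A: {b,d}  B: {a,b,c,d}  C: {b}

FIRST(B) = ["a", "b", "c", "d"]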